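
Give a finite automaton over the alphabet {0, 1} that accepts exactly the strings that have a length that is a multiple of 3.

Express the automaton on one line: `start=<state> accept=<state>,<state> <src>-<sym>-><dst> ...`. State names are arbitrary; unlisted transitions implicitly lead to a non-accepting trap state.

Count input length modulo 3: every symbol advances one step around the cycle S0 → S1 → S2 → S0. Accept at S0.
3 states suffice.
        0   1  
>* S0   S1  S1 
   S1   S2  S2 
   S2   S0  S0 
(> = start, * = accepting)

start=S0 accept=S0 S0-0->S1 S0-1->S1 S1-0->S2 S1-1->S2 S2-0->S0 S2-1->S0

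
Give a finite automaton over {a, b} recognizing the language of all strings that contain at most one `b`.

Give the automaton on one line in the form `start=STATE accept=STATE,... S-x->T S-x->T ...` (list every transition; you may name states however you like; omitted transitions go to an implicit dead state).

Only the number of `b`s matters, and only up to 2. Make a chain q0 → q1 → q2 advanced by each `b` (with q2 absorbing); every other symbol self-loops. The accepting set is {q0, q1}.
With 3 states:
        a   b  
>* q0   q0  q1 
 * q1   q1  q2 
   q2   q2  q2 
(> = start, * = accepting)

start=q0 accept=q0,q1 q0-a->q0 q0-b->q1 q1-a->q1 q1-b->q2 q2-a->q2 q2-b->q2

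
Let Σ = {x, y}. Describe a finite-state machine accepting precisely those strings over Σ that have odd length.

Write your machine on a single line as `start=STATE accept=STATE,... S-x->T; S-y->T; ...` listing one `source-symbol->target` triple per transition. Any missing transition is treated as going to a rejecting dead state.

Only the length mod 2 matters, so use a 2-cycle: from any state, every input symbol moves to the next state, wrapping S1 back to S0. Mark S1 accepting.
A 2-state machine:
        x   y  
>  S0   S1  S1 
 * S1   S0  S0 
(> = start, * = accepting)

start=S0; accept=S1; S0-x->S1; S0-y->S1; S1-x->S0; S1-y->S0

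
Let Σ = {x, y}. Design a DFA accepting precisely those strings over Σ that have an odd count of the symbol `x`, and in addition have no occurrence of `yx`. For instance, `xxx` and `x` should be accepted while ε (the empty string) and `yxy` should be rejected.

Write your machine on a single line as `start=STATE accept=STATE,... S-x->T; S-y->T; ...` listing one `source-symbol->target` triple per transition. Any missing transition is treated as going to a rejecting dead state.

Run two small machines in parallel and take their product. One (2 states) tracks the count of `x`s modulo 2; the other (3 states) tracks partial matches of the forbidden pattern `yx`. Each combined state is a pair, one component from each; accept when both components accept.
A 6-state machine:
        x   y  
>  S0   S1  S2 
 * S1   S0  S3 
   S2   S4  S2 
 * S3   S5  S3 
   S4   S5  S4 
   S5   S4  S5 
(> = start, * = accepting)

start=S0; accept=S1,S3; S0-x->S1; S0-y->S2; S1-x->S0; S1-y->S3; S2-x->S4; S2-y->S2; S3-x->S5; S3-y->S3; S4-x->S5; S4-y->S4; S5-x->S4; S5-y->S5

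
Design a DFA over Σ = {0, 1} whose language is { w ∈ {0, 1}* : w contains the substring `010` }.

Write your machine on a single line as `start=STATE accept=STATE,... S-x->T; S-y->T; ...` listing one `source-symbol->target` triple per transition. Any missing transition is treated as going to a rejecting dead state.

start=q0; accept=q3; q0-0->q1; q0-1->q0; q1-0->q1; q1-1->q2; q2-0->q3; q2-1->q0; q3-0->q3; q3-1->q3

Track how much of `010` has been matched so far: state q0 is no progress, q3 is the absorbing accept state reached once `010` has occurred. Intermediate states record partial matches; on a mismatch, fall back to the longest reusable overlap.
A 4-state machine:
        0   1  
>  q0   q1  q0 
   q1   q1  q2 
   q2   q3  q0 
 * q3   q3  q3 
(> = start, * = accepting)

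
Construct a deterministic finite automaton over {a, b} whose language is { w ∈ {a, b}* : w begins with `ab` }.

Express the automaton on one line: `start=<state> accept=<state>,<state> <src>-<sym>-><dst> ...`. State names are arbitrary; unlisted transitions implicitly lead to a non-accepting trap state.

Walk along `ab` while the input agrees: from S0 take `a` to S1, and so on. Any deviation drops to the rejecting sink S3. Once S2 is reached the prefix is confirmed and every continuation is accepted.
A 4-state machine:
        a   b  
>  S0   S1  S3 
   S1   S3  S2 
 * S2   S2  S2 
   S3   S3  S3 
(> = start, * = accepting)

start=S0 accept=S2 S0-a->S1 S0-b->S3 S1-a->S3 S1-b->S2 S2-a->S2 S2-b->S2 S3-a->S3 S3-b->S3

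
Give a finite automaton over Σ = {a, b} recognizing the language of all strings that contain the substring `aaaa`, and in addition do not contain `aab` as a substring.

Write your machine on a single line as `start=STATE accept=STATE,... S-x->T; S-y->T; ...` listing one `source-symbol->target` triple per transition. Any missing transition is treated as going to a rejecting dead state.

start=q0; accept=q5; q0-a->q1; q0-b->q0; q1-a->q2; q1-b->q0; q2-a->q3; q2-b->q4; q3-a->q5; q3-b->q4; q4-a->q4; q4-b->q4; q5-a->q5; q5-b->q4

Run two small machines in parallel and take their product. One (5 states) tracks whether and how much of `aaaa` has been seen; the other (4 states) tracks partial matches of the forbidden pattern `aab`. Each combined state is a pair, one component from each; accept when both components accept. After merging equivalent states the machine shrinks.
6 states suffice.
        a   b  
>  q0   q1  q0 
   q1   q2  q0 
   q2   q3  q4 
   q3   q5  q4 
   q4   q4  q4 
 * q5   q5  q4 
(> = start, * = accepting)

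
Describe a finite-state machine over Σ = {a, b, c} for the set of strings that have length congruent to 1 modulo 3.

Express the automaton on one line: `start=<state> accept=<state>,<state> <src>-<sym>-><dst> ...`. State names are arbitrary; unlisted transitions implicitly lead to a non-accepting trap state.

start=s0 accept=s1 s0-a->s1 s0-b->s1 s0-c->s1 s1-a->s2 s1-b->s2 s1-c->s2 s2-a->s0 s2-b->s0 s2-c->s0

Count input length modulo 3: every symbol advances one step around the cycle s0 → s1 → s2 → s0. Accept at s1.
With 3 states:
        a   b   c  
>  s0   s1  s1  s1 
 * s1   s2  s2  s2 
   s2   s0  s0  s0 
(> = start, * = accepting)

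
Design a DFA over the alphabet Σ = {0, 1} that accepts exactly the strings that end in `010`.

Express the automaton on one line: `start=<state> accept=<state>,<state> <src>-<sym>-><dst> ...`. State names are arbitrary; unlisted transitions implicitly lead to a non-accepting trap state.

start=A accept=D A-0->B A-1->A B-0->B B-1->C C-0->D C-1->A D-0->B D-1->C

Remember how much of `010` the current input suffix matches. State A means no match yet; B means the last symbol is `0`; C means the last 2 symbols are `01`; D means the last 3 symbols are `010`. Only D accepts. On a mismatch, fall back to the longest proper suffix that is still a prefix of `010`.
4 states suffice.
       0  1 
>  A   B  A 
   B   B  C 
   C   D  A 
 * D   B  C 
(> = start, * = accepting)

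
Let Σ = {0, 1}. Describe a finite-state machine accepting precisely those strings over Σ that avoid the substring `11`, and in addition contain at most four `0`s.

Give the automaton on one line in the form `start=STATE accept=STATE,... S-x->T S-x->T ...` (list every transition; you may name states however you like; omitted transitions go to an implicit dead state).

Run two small machines in parallel and take their product. The first has 3 states tracking partial matches of the forbidden pattern `11`; the second has 6 states tracking the count of `0`s, saturating at 5. A product state is a pair (one from each), accepting exactly when both do. Minimizing collapses redundant product states.
An 11-state machine:
          0    1  
>* q0     q1   q2 
 * q1     q3   q4 
 * q2     q1   q5 
 * q3     q6   q7 
 * q4     q3   q5 
   q5     q5   q5 
 * q6     q8   q9 
 * q7     q6   q5 
 * q8     q5  q10 
 * q9     q8   q5 
 * q10    q5   q5 
(> = start, * = accepting)

start=q0 accept=q0,q1,q2,q3,q4,q6,q7,q8,q9,q10 q0-0->q1 q0-1->q2 q1-0->q3 q1-1->q4 q2-0->q1 q2-1->q5 q3-0->q6 q3-1->q7 q4-0->q3 q4-1->q5 q5-0->q5 q5-1->q5 q6-0->q8 q6-1->q9 q7-0->q6 q7-1->q5 q8-0->q5 q8-1->q10 q9-0->q8 q9-1->q5 q10-0->q5 q10-1->q5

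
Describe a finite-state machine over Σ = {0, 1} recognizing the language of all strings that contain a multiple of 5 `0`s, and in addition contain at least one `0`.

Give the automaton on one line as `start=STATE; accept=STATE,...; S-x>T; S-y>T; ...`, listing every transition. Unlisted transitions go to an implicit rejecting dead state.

Run two small machines in parallel and take their product. The first has 5 states tracking the count of `0`s modulo 5; the second has 3 states tracking the count of `0`s, saturating at 2. A product state is a pair (one from each), accepting exactly when both do. Equivalent product states are then merged.
        0   1  
>  q0   q1  q0 
   q1   q2  q1 
   q2   q3  q2 
   q3   q4  q3 
   q4   q5  q4 
 * q5   q1  q5 
(> = start, * = accepting)

start=q0; accept=q5; q0-0>q1; q0-1>q0; q1-0>q2; q1-1>q1; q2-0>q3; q2-1>q2; q3-0>q4; q3-1>q3; q4-0>q5; q4-1>q4; q5-0>q1; q5-1>q5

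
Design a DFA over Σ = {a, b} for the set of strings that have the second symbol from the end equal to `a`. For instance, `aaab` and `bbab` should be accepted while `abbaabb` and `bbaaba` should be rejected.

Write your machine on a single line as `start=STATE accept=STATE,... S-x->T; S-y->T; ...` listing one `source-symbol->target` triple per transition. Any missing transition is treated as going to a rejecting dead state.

Because acceptance depends on a position counted from the end, the machine has to buffer the most recent 2 symbols. Make each state the string of the last up-to-2 symbols read; on input `x` shift the window left and append `x`. Accept when the buffered window has length 2 and begins with `a`.
7 states suffice.
        a   b  
>  q0   q1  q2 
   q1   q3  q4 
   q2   q5  q6 
 * q3   q3  q4 
 * q4   q5  q6 
   q5   q3  q4 
   q6   q5  q6 
(> = start, * = accepting)

start=q0; accept=q3,q4; q0-a->q1; q0-b->q2; q1-a->q3; q1-b->q4; q2-a->q5; q2-b->q6; q3-a->q3; q3-b->q4; q4-a->q5; q4-b->q6; q5-a->q3; q5-b->q4; q6-a->q5; q6-b->q6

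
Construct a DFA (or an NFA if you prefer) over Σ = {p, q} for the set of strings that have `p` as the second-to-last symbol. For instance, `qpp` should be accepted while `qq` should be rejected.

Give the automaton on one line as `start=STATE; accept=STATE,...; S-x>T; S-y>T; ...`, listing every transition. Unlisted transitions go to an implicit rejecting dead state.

start=S0; accept=S3,S4; S0-p>S1; S0-q>S2; S1-p>S3; S1-q>S4; S2-p>S5; S2-q>S6; S3-p>S3; S3-q>S4; S4-p>S5; S4-q>S6; S5-p>S3; S5-q>S4; S6-p>S5; S6-q>S6

A DFA must remember the last 2 symbols (since which symbol is second-to-last isn't known until the input ends). Use one state per possible window of the last ≤2 symbols; accept from those whose window starts with `p`.
7 states suffice.
        p   q  
>  S0   S1  S2 
   S1   S3  S4 
   S2   S5  S6 
 * S3   S3  S4 
 * S4   S5  S6 
   S5   S3  S4 
   S6   S5  S6 
(> = start, * = accepting)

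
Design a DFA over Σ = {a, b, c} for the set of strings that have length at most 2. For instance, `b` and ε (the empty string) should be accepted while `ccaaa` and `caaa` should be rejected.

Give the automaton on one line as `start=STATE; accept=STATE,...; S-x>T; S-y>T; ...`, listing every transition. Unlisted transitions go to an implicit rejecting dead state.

We only need to distinguish lengths 0, 1, …, 2, and '>2'. Chain q0 → q1 → q2 → q3 on every symbol, with q3 looping. Accepting states: {q0, q1, q2}.
With 4 states:
        a   b   c  
>* q0   q1  q1  q1 
 * q1   q2  q2  q2 
 * q2   q3  q3  q3 
   q3   q3  q3  q3 
(> = start, * = accepting)

start=q0; accept=q0,q1,q2; q0-a>q1; q0-b>q1; q0-c>q1; q1-a>q2; q1-b>q2; q1-c>q2; q2-a>q3; q2-b>q3; q2-c>q3; q3-a>q3; q3-b>q3; q3-c>q3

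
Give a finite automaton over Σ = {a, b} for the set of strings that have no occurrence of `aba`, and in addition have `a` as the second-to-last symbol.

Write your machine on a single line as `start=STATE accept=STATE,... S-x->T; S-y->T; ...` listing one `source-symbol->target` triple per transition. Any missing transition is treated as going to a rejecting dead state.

start=q0; accept=q3,q4; q0-a->q1; q0-b->q2; q1-a->q3; q1-b->q4; q2-a->q5; q2-b->q6; q3-a->q3; q3-b->q4; q4-a->q7; q4-b->q6; q5-a->q3; q5-b->q4; q6-a->q5; q6-b->q6; q7-a->q8; q7-b->q9; q8-a->q8; q8-b->q9; q9-a->q7; q9-b->q10; q10-a->q7; q10-b->q10

Run two small machines in parallel and take their product. The first has 4 states tracking partial matches of the forbidden pattern `aba`; the second has 7 states tracking the last 2 symbols read. A product state is a pair (one from each), accepting exactly when both do.
An 11-state machine:
          a    b  
>  q0     q1   q2 
   q1     q3   q4 
   q2     q5   q6 
 * q3     q3   q4 
 * q4     q7   q6 
   q5     q3   q4 
   q6     q5   q6 
   q7     q8   q9 
   q8     q8   q9 
   q9     q7  q10 
   q10    q7  q10 
(> = start, * = accepting)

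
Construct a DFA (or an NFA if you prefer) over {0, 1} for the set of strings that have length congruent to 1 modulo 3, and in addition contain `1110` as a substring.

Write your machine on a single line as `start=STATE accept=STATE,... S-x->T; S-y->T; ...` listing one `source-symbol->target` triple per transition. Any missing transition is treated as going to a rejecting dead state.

start=s0; accept=s11; s0-0->s1; s0-1->s2; s1-0->s3; s1-1->s4; s2-0->s3; s2-1->s5; s3-0->s0; s3-1->s6; s4-0->s0; s4-1->s7; s5-0->s0; s5-1->s8; s6-0->s1; s6-1->s9; s7-0->s1; s7-1->s10; s8-0->s11; s8-1->s10; s9-0->s3; s9-1->s12; s10-0->s13; s10-1->s12; s11-0->s13; s11-1->s13; s12-0->s14; s12-1->s8; s13-0->s14; s13-1->s14; s14-0->s11; s14-1->s11

Run two small machines in parallel and take their product. The first has 3 states tracking the input length modulo 3; the second has 5 states tracking whether and how much of `1110` has been seen. A product state is a pair (one from each), accepting exactly when both do.
          0    1  
>  s0     s1   s2 
   s1     s3   s4 
   s2     s3   s5 
   s3     s0   s6 
   s4     s0   s7 
   s5     s0   s8 
   s6     s1   s9 
   s7     s1  s10 
   s8    s11  s10 
   s9     s3  s12 
   s10   s13  s12 
 * s11   s13  s13 
   s12   s14   s8 
   s13   s14  s14 
   s14   s11  s11 
(> = start, * = accepting)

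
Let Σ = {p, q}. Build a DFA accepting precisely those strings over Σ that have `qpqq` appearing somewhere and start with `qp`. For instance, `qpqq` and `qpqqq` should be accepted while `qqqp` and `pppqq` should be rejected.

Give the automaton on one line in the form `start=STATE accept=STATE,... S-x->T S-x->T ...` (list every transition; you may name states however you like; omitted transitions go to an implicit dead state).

start=S0 accept=S7 S0-p->S1 S0-q->S2 S1-p->S1 S1-q->S1 S2-p->S3 S2-q->S1 S3-p->S4 S3-q->S5 S4-p->S4 S4-q->S6 S5-p->S3 S5-q->S7 S6-p->S3 S6-q->S6 S7-p->S7 S7-q->S7

Build one automaton per condition and run them in lockstep. One (5 states) tracks whether and how much of `qpqq` has been seen; the other (4 states) tracks whether the input so far still matches the prefix `qp`. Each combined state is a pair, one component from each; accept when both components accept. Minimizing collapses redundant product states.
8 states suffice.
        p   q  
>  S0   S1  S2 
   S1   S1  S1 
   S2   S3  S1 
   S3   S4  S5 
   S4   S4  S6 
   S5   S3  S7 
   S6   S3  S6 
 * S7   S7  S7 
(> = start, * = accepting)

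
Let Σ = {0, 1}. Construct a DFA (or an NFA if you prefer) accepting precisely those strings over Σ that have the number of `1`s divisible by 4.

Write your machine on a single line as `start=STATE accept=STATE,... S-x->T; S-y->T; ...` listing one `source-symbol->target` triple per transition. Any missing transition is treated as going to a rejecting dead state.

start=q0; accept=q0; q0-0->q0; q0-1->q1; q1-0->q1; q1-1->q2; q2-0->q2; q2-1->q3; q3-0->q3; q3-1->q0

Keep the running count of `1`s modulo 4: each `1` advances along the cycle q0 → q1 → q2 → q3 → q0 while other symbols loop. Accept at q0.
With 4 states:
        0   1  
>* q0   q0  q1 
   q1   q1  q2 
   q2   q2  q3 
   q3   q3  q0 
(> = start, * = accepting)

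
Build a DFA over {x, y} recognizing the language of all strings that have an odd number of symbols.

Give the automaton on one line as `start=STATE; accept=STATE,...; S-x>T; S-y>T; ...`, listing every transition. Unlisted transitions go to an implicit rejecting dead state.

start=q0; accept=q1; q0-x>q1; q0-y>q1; q1-x>q0; q1-y>q0

Count input length modulo 2: every symbol advances one step around the cycle q0 → q1 → q0. Accept at q1.
With 2 states:
        x   y  
>  q0   q1  q1 
 * q1   q0  q0 
(> = start, * = accepting)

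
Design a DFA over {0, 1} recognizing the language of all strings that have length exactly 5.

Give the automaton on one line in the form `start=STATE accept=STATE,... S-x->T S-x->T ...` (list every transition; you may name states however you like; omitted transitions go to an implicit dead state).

We only need to distinguish lengths 0, 1, …, 5, and '>5'. Chain S0 → S1 → S2 → S3 → S4 → S5 → S6 on every symbol, with S6 looping. Accepting states: {S5}.
7 states suffice.
        0   1  
>  S0   S1  S1 
   S1   S2  S2 
   S2   S3  S3 
   S3   S4  S4 
   S4   S5  S5 
 * S5   S6  S6 
   S6   S6  S6 
(> = start, * = accepting)

start=S0 accept=S5 S0-0->S1 S0-1->S1 S1-0->S2 S1-1->S2 S2-0->S3 S2-1->S3 S3-0->S4 S3-1->S4 S4-0->S5 S4-1->S5 S5-0->S6 S5-1->S6 S6-0->S6 S6-1->S6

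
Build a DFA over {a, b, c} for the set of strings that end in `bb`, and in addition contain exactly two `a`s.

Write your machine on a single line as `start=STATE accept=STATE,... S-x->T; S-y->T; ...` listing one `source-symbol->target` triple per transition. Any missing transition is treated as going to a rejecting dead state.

start=S0; accept=S5; S0-a->S1; S0-b->S0; S0-c->S0; S1-a->S2; S1-b->S1; S1-c->S1; S2-a->S3; S2-b->S4; S2-c->S2; S3-a->S3; S3-b->S3; S3-c->S3; S4-a->S3; S4-b->S5; S4-c->S2; S5-a->S3; S5-b->S5; S5-c->S2

Handle the two conditions separately and then intersect. One (3 states) tracks how much of the suffix `bb` has currently been matched; the other (4 states) tracks the count of `a`s, saturating at 3. Each combined state is a pair, one component from each; accept when both components accept. Equivalent product states are then merged.
        a   b   c  
>  S0   S1  S0  S0 
   S1   S2  S1  S1 
   S2   S3  S4  S2 
   S3   S3  S3  S3 
   S4   S3  S5  S2 
 * S5   S3  S5  S2 
(> = start, * = accepting)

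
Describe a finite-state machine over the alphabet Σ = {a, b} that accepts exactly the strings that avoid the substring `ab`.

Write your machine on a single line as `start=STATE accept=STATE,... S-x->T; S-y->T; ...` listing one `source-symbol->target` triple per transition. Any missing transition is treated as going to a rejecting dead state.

start=S0; accept=S0,S1; S0-a->S1; S0-b->S0; S1-a->S1; S1-b->S2; S2-a->S2; S2-b->S2

Track partial matches of the forbidden pattern `ab`. State S2 is a dead state reached once `ab` has occurred; every other state accepts. S0 means no part of `ab` is currently matched.
A 3-state machine:
        a   b  
>* S0   S1  S0 
 * S1   S1  S2 
   S2   S2  S2 
(> = start, * = accepting)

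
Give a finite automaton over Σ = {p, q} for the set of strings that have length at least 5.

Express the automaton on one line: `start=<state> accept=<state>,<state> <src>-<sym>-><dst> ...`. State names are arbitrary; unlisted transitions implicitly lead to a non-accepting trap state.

start=s0 accept=s5,s6 s0-p->s1 s0-q->s1 s1-p->s2 s1-q->s2 s2-p->s3 s2-q->s3 s3-p->s4 s3-q->s4 s4-p->s5 s4-q->s5 s5-p->s6 s5-q->s6 s6-p->s6 s6-q->s6

We only need to distinguish lengths 0, 1, …, 5, and '>5'. Chain s0 → s1 → s2 → s3 → s4 → s5 → s6 on every symbol, with s6 looping. Accepting states: {s5, s6}.
With 7 states:
        p   q  
>  s0   s1  s1 
   s1   s2  s2 
   s2   s3  s3 
   s3   s4  s4 
   s4   s5  s5 
 * s5   s6  s6 
 * s6   s6  s6 
(> = start, * = accepting)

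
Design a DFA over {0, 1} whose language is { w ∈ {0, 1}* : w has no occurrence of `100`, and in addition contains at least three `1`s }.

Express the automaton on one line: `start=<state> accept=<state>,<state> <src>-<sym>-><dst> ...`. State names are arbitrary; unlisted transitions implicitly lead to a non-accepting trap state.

start=q0 accept=q6,q8,q9,q11 q0-0->q0 q0-1->q1 q1-0->q2 q1-1->q3 q2-0->q4 q2-1->q3 q3-0->q5 q3-1->q6 q4-0->q4 q4-1->q7 q5-0->q7 q5-1->q6 q6-0->q8 q6-1->q9 q7-0->q7 q7-1->q10 q8-0->q10 q8-1->q9 q9-0->q11 q9-1->q9 q10-0->q10 q10-1->q12 q11-0->q12 q11-1->q9 q12-0->q12 q12-1->q12

Handle the two conditions separately and then intersect. The first has 4 states tracking partial matches of the forbidden pattern `100`; the second has 5 states tracking the count of `1`s, saturating at 4. A product state is a pair (one from each), accepting exactly when both do.
With 13 states:
          0    1  
>  q0     q0   q1 
   q1     q2   q3 
   q2     q4   q3 
   q3     q5   q6 
   q4     q4   q7 
   q5     q7   q6 
 * q6     q8   q9 
   q7     q7  q10 
 * q8    q10   q9 
 * q9    q11   q9 
   q10   q10  q12 
 * q11   q12   q9 
   q12   q12  q12 
(> = start, * = accepting)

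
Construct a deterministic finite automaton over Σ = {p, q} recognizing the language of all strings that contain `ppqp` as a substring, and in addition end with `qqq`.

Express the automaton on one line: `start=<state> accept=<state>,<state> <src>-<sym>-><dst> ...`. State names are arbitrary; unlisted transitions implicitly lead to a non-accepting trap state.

start=A accept=K A-p->B A-q->C B-p->D B-q->C C-p->B C-q->E D-p->D D-q->F E-p->B E-q->G F-p->H F-q->E G-p->B G-q->G H-p->H H-q->I I-p->H I-q->J J-p->H J-q->K K-p->H K-q->K

Build one automaton per condition and run them in lockstep. The first has 5 states tracking whether and how much of `ppqp` has been seen; the second has 4 states tracking how much of the suffix `qqq` has currently been matched. A product state is a pair (one from each), accepting exactly when both do.
With 11 states:
       p  q 
>  A   B  C 
   B   D  C 
   C   B  E 
   D   D  F 
   E   B  G 
   F   H  E 
   G   B  G 
   H   H  I 
   I   H  J 
   J   H  K 
 * K   H  K 
(> = start, * = accepting)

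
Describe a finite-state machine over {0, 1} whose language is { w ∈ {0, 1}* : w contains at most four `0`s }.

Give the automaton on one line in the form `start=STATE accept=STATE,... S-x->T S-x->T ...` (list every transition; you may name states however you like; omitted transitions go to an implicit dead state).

Count `0`s, saturating at 5: states s0 through s4 mean 0 through 4 `0`s seen; s5 means more than 4. Each `0` increments (capped at s5); other symbols loop. Accept from {s0, s1, s2, s3, s4}.
With 6 states:
        0   1  
>* s0   s1  s0 
 * s1   s2  s1 
 * s2   s3  s2 
 * s3   s4  s3 
 * s4   s5  s4 
   s5   s5  s5 
(> = start, * = accepting)

start=s0 accept=s0,s1,s2,s3,s4 s0-0->s1 s0-1->s0 s1-0->s2 s1-1->s1 s2-0->s3 s2-1->s2 s3-0->s4 s3-1->s3 s4-0->s5 s4-1->s4 s5-0->s5 s5-1->s5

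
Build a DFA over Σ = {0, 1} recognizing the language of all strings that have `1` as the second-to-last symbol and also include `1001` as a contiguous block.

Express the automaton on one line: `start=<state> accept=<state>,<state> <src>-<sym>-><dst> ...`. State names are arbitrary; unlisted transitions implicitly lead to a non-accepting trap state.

Handle the two conditions separately and then intersect. The first has 7 states tracking the last 2 symbols read; the second has 5 states tracking whether and how much of `1001` has been seen. A product state is a pair (one from each), accepting exactly when both do. Equivalent product states are then merged.
With 8 states:
        0   1  
>  q0   q0  q1 
   q1   q2  q1 
   q2   q3  q1 
   q3   q0  q4 
   q4   q5  q6 
 * q5   q7  q4 
 * q6   q5  q6 
   q7   q7  q4 
(> = start, * = accepting)

start=q0 accept=q5,q6 q0-0->q0 q0-1->q1 q1-0->q2 q1-1->q1 q2-0->q3 q2-1->q1 q3-0->q0 q3-1->q4 q4-0->q5 q4-1->q6 q5-0->q7 q5-1->q4 q6-0->q5 q6-1->q6 q7-0->q7 q7-1->q4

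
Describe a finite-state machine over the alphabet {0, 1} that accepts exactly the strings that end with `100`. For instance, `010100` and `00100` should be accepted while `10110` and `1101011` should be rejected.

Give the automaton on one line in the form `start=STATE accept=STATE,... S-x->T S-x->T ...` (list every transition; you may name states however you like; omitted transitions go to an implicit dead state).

start=S0 accept=S3 S0-0->S0 S0-1->S1 S1-0->S2 S1-1->S1 S2-0->S3 S2-1->S1 S3-0->S0 S3-1->S1

Remember how much of `100` the current input suffix matches. State S0 means no match yet; S1 means the last symbol is `1`; S2 means the last 2 symbols are `10`; S3 means the last 3 symbols are `100`. Only S3 accepts. On a mismatch, fall back to the longest proper suffix that is still a prefix of `100`.
With 4 states:
        0   1  
>  S0   S0  S1 
   S1   S2  S1 
   S2   S3  S1 
 * S3   S0  S1 
(> = start, * = accepting)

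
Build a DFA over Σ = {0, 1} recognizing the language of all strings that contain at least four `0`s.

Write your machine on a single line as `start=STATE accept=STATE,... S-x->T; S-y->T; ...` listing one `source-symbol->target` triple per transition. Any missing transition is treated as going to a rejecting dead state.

Only the number of `0`s matters, and only up to 5. Make a chain q0 → q1 → q2 → q3 → q4 → q5 advanced by each `0` (with q5 absorbing); every other symbol self-loops. The accepting set is {q4, q5}.
With 6 states:
        0   1  
>  q0   q1  q0 
   q1   q2  q1 
   q2   q3  q2 
   q3   q4  q3 
 * q4   q5  q4 
 * q5   q5  q5 
(> = start, * = accepting)

start=q0; accept=q4,q5; q0-0->q1; q0-1->q0; q1-0->q2; q1-1->q1; q2-0->q3; q2-1->q2; q3-0->q4; q3-1->q3; q4-0->q5; q4-1->q4; q5-0->q5; q5-1->q5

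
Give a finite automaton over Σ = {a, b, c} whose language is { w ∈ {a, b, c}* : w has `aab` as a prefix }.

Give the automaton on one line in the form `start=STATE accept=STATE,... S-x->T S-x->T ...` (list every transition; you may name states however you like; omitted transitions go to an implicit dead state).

start=q0 accept=q3 q0-a->q1 q0-b->q4 q0-c->q4 q1-a->q2 q1-b->q4 q1-c->q4 q2-a->q4 q2-b->q3 q2-c->q4 q3-a->q3 q3-b->q3 q3-c->q3 q4-a->q4 q4-b->q4 q4-c->q4

Walk along `aab` while the input agrees: from q0 take `a` to q1, and so on. Any deviation drops to the rejecting sink q4. Once q3 is reached the prefix is confirmed and every continuation is accepted.
With 5 states:
        a   b   c  
>  q0   q1  q4  q4 
   q1   q2  q4  q4 
   q2   q4  q3  q4 
 * q3   q3  q3  q3 
   q4   q4  q4  q4 
(> = start, * = accepting)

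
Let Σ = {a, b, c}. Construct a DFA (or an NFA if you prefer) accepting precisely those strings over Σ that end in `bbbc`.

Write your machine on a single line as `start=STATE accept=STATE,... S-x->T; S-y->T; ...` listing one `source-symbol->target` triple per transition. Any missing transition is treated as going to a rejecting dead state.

Let each state record the length of the longest suffix of the input read so far that is also a prefix of `bbbc`. s1 means the last symbol is `b`; s2 means the last 2 symbols are `bb`; s3 means the last 3 symbols are `bbb`; s4 means the last 4 symbols are `bbbc`. Accept only at s4, where the string currently ends in `bbbc`.
A 5-state machine:
        a   b   c  
>  s0   s0  s1  s0 
   s1   s0  s2  s0 
   s2   s0  s3  s0 
   s3   s0  s3  s4 
 * s4   s0  s1  s0 
(> = start, * = accepting)

start=s0; accept=s4; s0-a->s0; s0-b->s1; s0-c->s0; s1-a->s0; s1-b->s2; s1-c->s0; s2-a->s0; s2-b->s3; s2-c->s0; s3-a->s0; s3-b->s3; s3-c->s4; s4-a->s0; s4-b->s1; s4-c->s0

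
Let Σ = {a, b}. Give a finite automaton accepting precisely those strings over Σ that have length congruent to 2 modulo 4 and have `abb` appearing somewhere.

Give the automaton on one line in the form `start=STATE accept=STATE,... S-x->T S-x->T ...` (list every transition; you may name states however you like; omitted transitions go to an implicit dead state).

start=q0 accept=q15 q0-a->q1 q0-b->q2 q1-a->q3 q1-b->q4 q2-a->q3 q2-b->q5 q3-a->q6 q3-b->q7 q4-a->q6 q4-b->q8 q5-a->q6 q5-b->q9 q6-a->q10 q6-b->q11 q7-a->q10 q7-b->q12 q8-a->q12 q8-b->q12 q9-a->q10 q9-b->q0 q10-a->q1 q10-b->q13 q11-a->q1 q11-b->q14 q12-a->q14 q12-b->q14 q13-a->q3 q13-b->q15 q14-a->q15 q14-b->q15 q15-a->q8 q15-b->q8

Handle the two conditions separately and then intersect. The first has 4 states tracking the input length modulo 4; the second has 4 states tracking whether and how much of `abb` has been seen. A product state is a pair (one from each), accepting exactly when both do.
With 16 states:
          a    b  
>  q0     q1   q2 
   q1     q3   q4 
   q2     q3   q5 
   q3     q6   q7 
   q4     q6   q8 
   q5     q6   q9 
   q6    q10  q11 
   q7    q10  q12 
   q8    q12  q12 
   q9    q10   q0 
   q10    q1  q13 
   q11    q1  q14 
   q12   q14  q14 
   q13    q3  q15 
   q14   q15  q15 
 * q15    q8   q8 
(> = start, * = accepting)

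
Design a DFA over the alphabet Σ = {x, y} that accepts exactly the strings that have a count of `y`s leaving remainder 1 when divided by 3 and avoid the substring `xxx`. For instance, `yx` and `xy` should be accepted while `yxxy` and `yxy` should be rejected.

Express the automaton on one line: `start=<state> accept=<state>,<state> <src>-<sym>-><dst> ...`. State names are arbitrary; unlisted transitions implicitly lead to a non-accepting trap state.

Run two small machines in parallel and take their product. The first has 3 states tracking the count of `y`s modulo 3; the second has 4 states tracking partial matches of the forbidden pattern `xxx`. A product state is a pair (one from each), accepting exactly when both do. Equivalent product states are then merged.
10 states suffice.
        x   y  
>  q0   q1  q2 
   q1   q3  q2 
 * q2   q4  q5 
   q3   q6  q2 
 * q4   q7  q5 
   q5   q8  q0 
   q6   q6  q6 
 * q7   q6  q5 
   q8   q9  q0 
   q9   q6  q0 
(> = start, * = accepting)

start=q0 accept=q2,q4,q7 q0-x->q1 q0-y->q2 q1-x->q3 q1-y->q2 q2-x->q4 q2-y->q5 q3-x->q6 q3-y->q2 q4-x->q7 q4-y->q5 q5-x->q8 q5-y->q0 q6-x->q6 q6-y->q6 q7-x->q6 q7-y->q5 q8-x->q9 q8-y->q0 q9-x->q6 q9-y->q0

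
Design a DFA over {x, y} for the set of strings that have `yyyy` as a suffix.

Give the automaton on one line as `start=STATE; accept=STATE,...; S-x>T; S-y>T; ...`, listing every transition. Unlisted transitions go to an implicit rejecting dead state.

start=A; accept=E; A-x>A; A-y>B; B-x>A; B-y>C; C-x>A; C-y>D; D-x>A; D-y>E; E-x>A; E-y>E

Remember how much of `yyyy` the current input suffix matches. State A means no match yet; B means the last symbol is `y`; C means the last 2 symbols are `yy`; D means the last 3 symbols are `yyy`; E means the last 4 symbols are `yyyy`. Only E accepts. On a mismatch, fall back to the longest proper suffix that is still a prefix of `yyyy`.
       x  y 
>  A   A  B 
   B   A  C 
   C   A  D 
   D   A  E 
 * E   A  E 
(> = start, * = accepting)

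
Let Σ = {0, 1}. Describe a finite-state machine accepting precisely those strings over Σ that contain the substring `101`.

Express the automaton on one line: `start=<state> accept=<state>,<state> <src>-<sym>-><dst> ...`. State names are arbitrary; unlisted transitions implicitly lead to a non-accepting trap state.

start=s0 accept=s3 s0-0->s0 s0-1->s1 s1-0->s2 s1-1->s1 s2-0->s0 s2-1->s3 s3-0->s3 s3-1->s3

States s0..s2 record the length of the longest prefix of `101` that matches the current input suffix. Reaching s3 means `101` has been seen, and we stay there forever. Accept from s3.
A 4-state machine:
        0   1  
>  s0   s0  s1 
   s1   s2  s1 
   s2   s0  s3 
 * s3   s3  s3 
(> = start, * = accepting)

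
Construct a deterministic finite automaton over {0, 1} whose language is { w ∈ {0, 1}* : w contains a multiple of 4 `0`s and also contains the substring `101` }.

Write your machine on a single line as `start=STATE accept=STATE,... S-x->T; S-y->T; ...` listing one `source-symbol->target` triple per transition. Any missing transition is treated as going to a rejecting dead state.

Build one automaton per condition and run them in lockstep. The first has 4 states tracking the count of `0`s modulo 4; the second has 4 states tracking whether and how much of `101` has been seen. A product state is a pair (one from each), accepting exactly when both do.
          0    1  
>  s0     s1   s2 
   s1     s3   s4 
   s2     s5   s2 
   s3     s6   s7 
   s4     s8   s4 
   s5     s3   s9 
   s6     s0  s10 
   s7    s11   s7 
   s8     s6  s12 
   s9    s12   s9 
   s10   s13  s10 
   s11    s0  s14 
   s12   s14  s12 
   s13    s1  s15 
   s14   s15  s14 
 * s15    s9  s15 
(> = start, * = accepting)

start=s0; accept=s15; s0-0->s1; s0-1->s2; s1-0->s3; s1-1->s4; s2-0->s5; s2-1->s2; s3-0->s6; s3-1->s7; s4-0->s8; s4-1->s4; s5-0->s3; s5-1->s9; s6-0->s0; s6-1->s10; s7-0->s11; s7-1->s7; s8-0->s6; s8-1->s12; s9-0->s12; s9-1->s9; s10-0->s13; s10-1->s10; s11-0->s0; s11-1->s14; s12-0->s14; s12-1->s12; s13-0->s1; s13-1->s15; s14-0->s15; s14-1->s14; s15-0->s9; s15-1->s15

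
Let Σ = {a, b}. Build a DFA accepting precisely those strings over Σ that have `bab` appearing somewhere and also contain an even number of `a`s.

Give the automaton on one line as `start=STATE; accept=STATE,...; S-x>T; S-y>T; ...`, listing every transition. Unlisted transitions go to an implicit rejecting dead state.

Handle the two conditions separately and then intersect. One (4 states) tracks whether and how much of `bab` has been seen; the other (2 states) tracks the count of `a`s modulo 2. Each combined state is a pair, one component from each; accept when both components accept.
An 8-state machine:
        a   b  
>  s0   s1  s2 
   s1   s0  s3 
   s2   s4  s2 
   s3   s5  s3 
   s4   s0  s6 
   s5   s1  s7 
   s6   s7  s6 
 * s7   s6  s7 
(> = start, * = accepting)

start=s0; accept=s7; s0-a>s1; s0-b>s2; s1-a>s0; s1-b>s3; s2-a>s4; s2-b>s2; s3-a>s5; s3-b>s3; s4-a>s0; s4-b>s6; s5-a>s1; s5-b>s7; s6-a>s7; s6-b>s6; s7-a>s6; s7-b>s7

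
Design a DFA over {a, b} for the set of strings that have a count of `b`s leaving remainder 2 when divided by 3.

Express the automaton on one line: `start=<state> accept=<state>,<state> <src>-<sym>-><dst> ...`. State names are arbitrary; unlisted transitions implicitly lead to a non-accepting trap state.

The only thing that matters is how many `b`s have appeared, reduced mod 3. Use one state per residue: q0 for 0, …, q2 for 2. Reading `b` moves to the next residue; anything else stays put. q2 is accepting.
        a   b  
>  q0   q0  q1 
   q1   q1  q2 
 * q2   q2  q0 
(> = start, * = accepting)

start=q0 accept=q2 q0-a->q0 q0-b->q1 q1-a->q1 q1-b->q2 q2-a->q2 q2-b->q0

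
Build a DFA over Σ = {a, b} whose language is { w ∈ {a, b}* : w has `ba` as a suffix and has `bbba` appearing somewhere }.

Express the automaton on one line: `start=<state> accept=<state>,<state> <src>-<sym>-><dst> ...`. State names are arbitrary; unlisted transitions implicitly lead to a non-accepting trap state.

Handle the two conditions separately and then intersect. One (3 states) tracks how much of the suffix `ba` has currently been matched; the other (5 states) tracks whether and how much of `bbba` has been seen. Each combined state is a pair, one component from each; accept when both components accept. Equivalent product states are then merged.
With 6 states:
        a   b  
>  q0   q0  q1 
   q1   q0  q2 
   q2   q0  q3 
   q3   q4  q3 
 * q4   q5  q3 
   q5   q5  q3 
(> = start, * = accepting)

start=q0 accept=q4 q0-a->q0 q0-b->q1 q1-a->q0 q1-b->q2 q2-a->q0 q2-b->q3 q3-a->q4 q3-b->q3 q4-a->q5 q4-b->q3 q5-a->q5 q5-b->q3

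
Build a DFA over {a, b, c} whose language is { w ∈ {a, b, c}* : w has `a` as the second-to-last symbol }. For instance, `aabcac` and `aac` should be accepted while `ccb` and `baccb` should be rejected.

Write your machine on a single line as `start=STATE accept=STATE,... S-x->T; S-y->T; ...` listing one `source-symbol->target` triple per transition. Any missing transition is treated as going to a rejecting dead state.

A DFA must remember the last 2 symbols (since which symbol is second-to-last isn't known until the input ends). Use one state per possible window of the last ≤2 symbols; accept from those whose window starts with `a`.
13 states suffice.
          a    b    c  
>  S0     S1   S2   S3 
   S1     S4   S5   S6 
   S2     S7   S8   S9 
   S3    S10  S11  S12 
 * S4     S4   S5   S6 
 * S5     S7   S8   S9 
 * S6    S10  S11  S12 
   S7     S4   S5   S6 
   S8     S7   S8   S9 
   S9    S10  S11  S12 
   S10    S4   S5   S6 
   S11    S7   S8   S9 
   S12   S10  S11  S12 
(> = start, * = accepting)

start=S0; accept=S4,S5,S6; S0-a->S1; S0-b->S2; S0-c->S3; S1-a->S4; S1-b->S5; S1-c->S6; S2-a->S7; S2-b->S8; S2-c->S9; S3-a->S10; S3-b->S11; S3-c->S12; S4-a->S4; S4-b->S5; S4-c->S6; S5-a->S7; S5-b->S8; S5-c->S9; S6-a->S10; S6-b->S11; S6-c->S12; S7-a->S4; S7-b->S5; S7-c->S6; S8-a->S7; S8-b->S8; S8-c->S9; S9-a->S10; S9-b->S11; S9-c->S12; S10-a->S4; S10-b->S5; S10-c->S6; S11-a->S7; S11-b->S8; S11-c->S9; S12-a->S10; S12-b->S11; S12-c->S12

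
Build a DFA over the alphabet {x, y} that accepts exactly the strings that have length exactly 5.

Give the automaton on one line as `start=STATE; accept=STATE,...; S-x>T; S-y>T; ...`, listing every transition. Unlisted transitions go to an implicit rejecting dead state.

start=q0; accept=q5; q0-x>q1; q0-y>q1; q1-x>q2; q1-y>q2; q2-x>q3; q2-y>q3; q3-x>q4; q3-y>q4; q4-x>q5; q4-y>q5; q5-x>q6; q5-y>q6; q6-x>q6; q6-y>q6

Count input length up to 6: every symbol moves from q0 toward q6, which means 'more than 5' and absorbs. Accept from {q5}.
With 7 states:
        x   y  
>  q0   q1  q1 
   q1   q2  q2 
   q2   q3  q3 
   q3   q4  q4 
   q4   q5  q5 
 * q5   q6  q6 
   q6   q6  q6 
(> = start, * = accepting)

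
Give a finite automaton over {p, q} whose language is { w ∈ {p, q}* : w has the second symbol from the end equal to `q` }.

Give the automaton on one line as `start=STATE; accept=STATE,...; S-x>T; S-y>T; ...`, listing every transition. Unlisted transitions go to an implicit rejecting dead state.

A DFA must remember the last 2 symbols (since which symbol is second-to-last isn't known until the input ends). Use one state per possible window of the last ≤2 symbols; accept from those whose window starts with `q`.
With 7 states:
       p  q 
>  A   B  C 
   B   D  E 
   C   F  G 
   D   D  E 
   E   F  G 
 * F   D  E 
 * G   F  G 
(> = start, * = accepting)

start=A; accept=F,G; A-p>B; A-q>C; B-p>D; B-q>E; C-p>F; C-q>G; D-p>D; D-q>E; E-p>F; E-q>G; F-p>D; F-q>E; G-p>F; G-q>G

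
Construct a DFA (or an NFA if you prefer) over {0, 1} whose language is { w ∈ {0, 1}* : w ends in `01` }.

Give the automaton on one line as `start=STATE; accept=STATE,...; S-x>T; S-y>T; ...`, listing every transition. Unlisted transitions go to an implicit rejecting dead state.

start=q0; accept=q2; q0-0>q1; q0-1>q0; q1-0>q1; q1-1>q2; q2-0>q1; q2-1>q0

Let each state record the length of the longest suffix of the input read so far that is also a prefix of `01`. q1 means the last symbol is `0`; q2 means the last 2 symbols are `01`. Accept only at q2, where the string currently ends in `01`.
        0   1  
>  q0   q1  q0 
   q1   q1  q2 
 * q2   q1  q0 
(> = start, * = accepting)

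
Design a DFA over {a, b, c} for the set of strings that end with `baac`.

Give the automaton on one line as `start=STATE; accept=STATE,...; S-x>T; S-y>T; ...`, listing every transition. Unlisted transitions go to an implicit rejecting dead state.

Remember how much of `baac` the current input suffix matches. State S0 means no match yet; S1 means the last symbol is `b`; S2 means the last 2 symbols are `ba`; S3 means the last 3 symbols are `baa`; S4 means the last 4 symbols are `baac`. Only S4 accepts. On a mismatch, fall back to the longest proper suffix that is still a prefix of `baac`.
        a   b   c  
>  S0   S0  S1  S0 
   S1   S2  S1  S0 
   S2   S3  S1  S0 
   S3   S0  S1  S4 
 * S4   S0  S1  S0 
(> = start, * = accepting)

start=S0; accept=S4; S0-a>S0; S0-b>S1; S0-c>S0; S1-a>S2; S1-b>S1; S1-c>S0; S2-a>S3; S2-b>S1; S2-c>S0; S3-a>S0; S3-b>S1; S3-c>S4; S4-a>S0; S4-b>S1; S4-c>S0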